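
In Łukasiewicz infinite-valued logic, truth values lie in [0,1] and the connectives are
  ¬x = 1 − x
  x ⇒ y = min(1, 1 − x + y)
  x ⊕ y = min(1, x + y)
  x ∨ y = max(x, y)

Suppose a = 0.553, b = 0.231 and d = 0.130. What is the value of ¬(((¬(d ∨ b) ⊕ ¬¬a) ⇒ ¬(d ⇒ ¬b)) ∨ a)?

0.447

d ∨ b = max(0.130, 0.231) = 0.231
¬(d ∨ b) = 1 − 0.231 = 0.769
¬a = 1 − 0.553 = 0.447
¬¬a = 1 − 0.447 = 0.553
¬(d ∨ b) ⊕ ¬¬a = min(1, 0.769 + 0.553) = min(1, 1.322) = 1.000
¬b = 1 − 0.231 = 0.769
d ⇒ ¬b = min(1, 1 − 0.130 + 0.769) = min(1, 1.639) = 1.000
¬(d ⇒ ¬b) = 1 − 1.000 = 0.000
(¬(d ∨ b) ⊕ ¬¬a) ⇒ ¬(d ⇒ ¬b) = min(1, 1 − 1.000 + 0.000) = min(1, 0.000) = 0.000
((¬(d ∨ b) ⊕ ¬¬a) ⇒ ¬(d ⇒ ¬b)) ∨ a = max(0.000, 0.553) = 0.553
¬(((¬(d ∨ b) ⊕ ¬¬a) ⇒ ¬(d ⇒ ¬b)) ∨ a) = 1 − 0.553 = 0.447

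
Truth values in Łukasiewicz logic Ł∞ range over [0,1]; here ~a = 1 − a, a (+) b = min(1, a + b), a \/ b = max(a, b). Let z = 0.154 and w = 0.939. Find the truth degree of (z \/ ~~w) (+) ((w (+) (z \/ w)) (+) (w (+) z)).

~w = 1 − 0.939 = 0.061
~~w = 1 − 0.061 = 0.939
z \/ ~~w = max(0.154, 0.939) = 0.939
z \/ w = max(0.154, 0.939) = 0.939
w (+) (z \/ w) = min(1, 0.939 + 0.939) = min(1, 1.878) = 1.000
w (+) z = min(1, 0.939 + 0.154) = min(1, 1.093) = 1.000
(w (+) (z \/ w)) (+) (w (+) z) = min(1, 1.000 + 1.000) = min(1, 2.000) = 1.000
(z \/ ~~w) (+) ((w (+) (z \/ w)) (+) (w (+) z)) = min(1, 0.939 + 1.000) = min(1, 1.939) = 1.000

1.000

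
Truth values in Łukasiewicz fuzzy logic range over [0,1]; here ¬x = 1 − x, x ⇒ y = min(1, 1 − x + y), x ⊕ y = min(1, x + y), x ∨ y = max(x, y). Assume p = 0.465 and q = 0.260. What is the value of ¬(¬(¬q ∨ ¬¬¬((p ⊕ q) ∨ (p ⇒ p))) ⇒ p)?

0.000

¬q = 1 − 0.260 = 0.740
p ⊕ q = min(1, 0.465 + 0.260) = min(1, 0.725) = 0.725
p ⇒ p = min(1, 1 − 0.465 + 0.465) = min(1, 1.000) = 1.000
(p ⊕ q) ∨ (p ⇒ p) = max(0.725, 1.000) = 1.000
¬((p ⊕ q) ∨ (p ⇒ p)) = 1 − 1.000 = 0.000
¬¬((p ⊕ q) ∨ (p ⇒ p)) = 1 − 0.000 = 1.000
¬¬¬((p ⊕ q) ∨ (p ⇒ p)) = 1 − 1.000 = 0.000
¬q ∨ ¬¬¬((p ⊕ q) ∨ (p ⇒ p)) = max(0.740, 0.000) = 0.740
¬(¬q ∨ ¬¬¬((p ⊕ q) ∨ (p ⇒ p))) = 1 − 0.740 = 0.260
¬(¬q ∨ ¬¬¬((p ⊕ q) ∨ (p ⇒ p))) ⇒ p = min(1, 1 − 0.260 + 0.465) = min(1, 1.205) = 1.000
¬(¬(¬q ∨ ¬¬¬((p ⊕ q) ∨ (p ⇒ p))) ⇒ p) = 1 − 1.000 = 0.000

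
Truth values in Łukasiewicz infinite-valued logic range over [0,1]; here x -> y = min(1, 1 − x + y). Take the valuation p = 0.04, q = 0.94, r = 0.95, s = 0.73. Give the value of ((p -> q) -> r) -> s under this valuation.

0.78

p -> q = min(1, 1 − 0.04 + 0.94) = min(1, 1.90) = 1.00
(p -> q) -> r = min(1, 1 − 1.00 + 0.95) = min(1, 0.95) = 0.95
((p -> q) -> r) -> s = min(1, 1 − 0.95 + 0.73) = min(1, 0.78) = 0.78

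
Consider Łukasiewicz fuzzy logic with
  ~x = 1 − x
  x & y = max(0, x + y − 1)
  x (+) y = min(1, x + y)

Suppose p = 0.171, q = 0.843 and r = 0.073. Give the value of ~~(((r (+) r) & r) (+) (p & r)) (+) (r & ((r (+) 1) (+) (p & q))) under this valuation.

0.073

r (+) r = min(1, 0.073 + 0.073) = min(1, 0.146) = 0.146
(r (+) r) & r = max(0, 0.146 + 0.073 − 1) = max(0, -0.781) = 0.000
p & r = max(0, 0.171 + 0.073 − 1) = max(0, -0.756) = 0.000
((r (+) r) & r) (+) (p & r) = min(1, 0.000 + 0.000) = min(1, 0.000) = 0.000
~(((r (+) r) & r) (+) (p & r)) = 1 − 0.000 = 1.000
~~(((r (+) r) & r) (+) (p & r)) = 1 − 1.000 = 0.000
r (+) 1 = min(1, 0.073 + 1.000) = min(1, 1.073) = 1.000
p & q = max(0, 0.171 + 0.843 − 1) = max(0, 0.014) = 0.014
(r (+) 1) (+) (p & q) = min(1, 1.000 + 0.014) = min(1, 1.014) = 1.000
r & ((r (+) 1) (+) (p & q)) = max(0, 0.073 + 1.000 − 1) = max(0, 0.073) = 0.073
~~(((r (+) r) & r) (+) (p & r)) (+) (r & ((r (+) 1) (+) (p & q))) = min(1, 0.000 + 0.073) = min(1, 0.073) = 0.073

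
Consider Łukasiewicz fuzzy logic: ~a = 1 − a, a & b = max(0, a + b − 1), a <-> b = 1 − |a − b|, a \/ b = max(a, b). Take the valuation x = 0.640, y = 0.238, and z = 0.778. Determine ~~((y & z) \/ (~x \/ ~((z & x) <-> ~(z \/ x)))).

0.360

y & z = max(0, 0.238 + 0.778 − 1) = max(0, 0.016) = 0.016
~x = 1 − 0.640 = 0.360
z & x = max(0, 0.778 + 0.640 − 1) = max(0, 0.418) = 0.418
z \/ x = max(0.778, 0.640) = 0.778
~(z \/ x) = 1 − 0.778 = 0.222
(z & x) <-> ~(z \/ x) = 1 − |0.418 − 0.222| = 1 − 0.196 = 0.804
~((z & x) <-> ~(z \/ x)) = 1 − 0.804 = 0.196
~x \/ ~((z & x) <-> ~(z \/ x)) = max(0.360, 0.196) = 0.360
(y & z) \/ (~x \/ ~((z & x) <-> ~(z \/ x))) = max(0.016, 0.360) = 0.360
~((y & z) \/ (~x \/ ~((z & x) <-> ~(z \/ x)))) = 1 − 0.360 = 0.640
~~((y & z) \/ (~x \/ ~((z & x) <-> ~(z \/ x)))) = 1 − 0.640 = 0.360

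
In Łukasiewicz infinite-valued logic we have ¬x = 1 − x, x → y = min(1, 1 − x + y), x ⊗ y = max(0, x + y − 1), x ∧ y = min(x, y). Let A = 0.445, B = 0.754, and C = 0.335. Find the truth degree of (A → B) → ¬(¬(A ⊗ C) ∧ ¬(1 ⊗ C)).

A → B = min(1, 1 − 0.445 + 0.754) = min(1, 1.309) = 1.000
A ⊗ C = max(0, 0.445 + 0.335 − 1) = max(0, -0.220) = 0.000
¬(A ⊗ C) = 1 − 0.000 = 1.000
1 ⊗ C = max(0, 1.000 + 0.335 − 1) = max(0, 0.335) = 0.335
¬(1 ⊗ C) = 1 − 0.335 = 0.665
¬(A ⊗ C) ∧ ¬(1 ⊗ C) = min(1.000, 0.665) = 0.665
¬(¬(A ⊗ C) ∧ ¬(1 ⊗ C)) = 1 − 0.665 = 0.335
(A → B) → ¬(¬(A ⊗ C) ∧ ¬(1 ⊗ C)) = min(1, 1 − 1.000 + 0.335) = min(1, 0.335) = 0.335

0.335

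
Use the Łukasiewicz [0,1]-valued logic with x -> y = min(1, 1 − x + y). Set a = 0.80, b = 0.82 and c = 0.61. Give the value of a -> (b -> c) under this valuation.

b -> c = min(1, 1 − 0.82 + 0.61) = min(1, 0.79) = 0.79
a -> (b -> c) = min(1, 1 − 0.80 + 0.79) = min(1, 0.99) = 0.99

0.99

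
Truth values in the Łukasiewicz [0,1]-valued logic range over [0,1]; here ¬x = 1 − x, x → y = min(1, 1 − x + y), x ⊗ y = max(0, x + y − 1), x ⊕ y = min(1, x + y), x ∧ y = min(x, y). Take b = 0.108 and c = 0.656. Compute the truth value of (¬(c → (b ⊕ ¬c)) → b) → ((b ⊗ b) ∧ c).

¬c = 1 − 0.656 = 0.344
b ⊕ ¬c = min(1, 0.108 + 0.344) = min(1, 0.452) = 0.452
c → (b ⊕ ¬c) = min(1, 1 − 0.656 + 0.452) = min(1, 0.796) = 0.796
¬(c → (b ⊕ ¬c)) = 1 − 0.796 = 0.204
¬(c → (b ⊕ ¬c)) → b = min(1, 1 − 0.204 + 0.108) = min(1, 0.904) = 0.904
b ⊗ b = max(0, 0.108 + 0.108 − 1) = max(0, -0.784) = 0.000
(b ⊗ b) ∧ c = min(0.000, 0.656) = 0.000
(¬(c → (b ⊕ ¬c)) → b) → ((b ⊗ b) ∧ c) = min(1, 1 − 0.904 + 0.000) = min(1, 0.096) = 0.096

0.096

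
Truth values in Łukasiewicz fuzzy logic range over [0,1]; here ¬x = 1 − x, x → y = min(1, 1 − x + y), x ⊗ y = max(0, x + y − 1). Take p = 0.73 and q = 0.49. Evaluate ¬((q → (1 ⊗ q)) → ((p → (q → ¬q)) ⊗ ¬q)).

1 ⊗ q = max(0, 1.00 + 0.49 − 1) = max(0, 0.49) = 0.49
q → (1 ⊗ q) = min(1, 1 − 0.49 + 0.49) = min(1, 1.00) = 1.00
¬q = 1 − 0.49 = 0.51
q → ¬q = min(1, 1 − 0.49 + 0.51) = min(1, 1.02) = 1.00
p → (q → ¬q) = min(1, 1 − 0.73 + 1.00) = min(1, 1.27) = 1.00
(p → (q → ¬q)) ⊗ ¬q = max(0, 1.00 + 0.51 − 1) = max(0, 0.51) = 0.51
(q → (1 ⊗ q)) → ((p → (q → ¬q)) ⊗ ¬q) = min(1, 1 − 1.00 + 0.51) = min(1, 0.51) = 0.51
¬((q → (1 ⊗ q)) → ((p → (q → ¬q)) ⊗ ¬q)) = 1 − 0.51 = 0.49

0.49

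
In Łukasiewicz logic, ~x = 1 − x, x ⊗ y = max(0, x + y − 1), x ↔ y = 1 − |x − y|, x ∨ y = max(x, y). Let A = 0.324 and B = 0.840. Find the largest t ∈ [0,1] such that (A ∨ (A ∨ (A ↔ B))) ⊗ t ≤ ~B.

0.676

A ↔ B = 1 − |0.324 − 0.840| = 1 − 0.516 = 0.484
A ∨ (A ↔ B) = max(0.324, 0.484) = 0.484
A ∨ (A ∨ (A ↔ B)) = max(0.324, 0.484) = 0.484
So the left factor is A ∨ (A ∨ (A ↔ B)) = 0.484.
~B = 1 − 0.840 = 0.160
So the right-hand bound is ~B = 0.160.
The residuum of the Łukasiewicz t-norm gives the supremum: min(1, 1 − 0.484 + 0.160).
1 − 0.484 + 0.160 = 0.676, so t = min(1, 0.676) = 0.676.
Check: 0.484 ⊗ 0.676 = max(0, 0.160) = 0.160 ≤ 0.160.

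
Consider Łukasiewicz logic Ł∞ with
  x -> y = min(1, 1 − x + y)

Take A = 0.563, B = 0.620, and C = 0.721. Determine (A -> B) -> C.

A -> B = min(1, 1 − 0.563 + 0.620) = min(1, 1.057) = 1.000
(A -> B) -> C = min(1, 1 − 1.000 + 0.721) = min(1, 0.721) = 0.721

0.721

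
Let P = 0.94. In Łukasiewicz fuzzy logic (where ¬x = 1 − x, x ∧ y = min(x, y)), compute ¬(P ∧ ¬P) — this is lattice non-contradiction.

¬P = 1 − 0.94 = 0.06
P ∧ ¬P = min(0.94, 0.06) = 0.06
¬(P ∧ ¬P) = 1 − 0.06 = 0.94
(The value 0.94 < 1 shows this instance is not satisfied; not a Ł∞-tautology — its value is 1 − min(a, 1−a).)

0.94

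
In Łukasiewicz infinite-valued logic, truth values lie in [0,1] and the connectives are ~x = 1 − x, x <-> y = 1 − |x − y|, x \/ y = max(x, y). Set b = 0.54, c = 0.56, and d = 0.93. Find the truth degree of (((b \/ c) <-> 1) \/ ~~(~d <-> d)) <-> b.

0.98

b \/ c = max(0.54, 0.56) = 0.56
(b \/ c) <-> 1 = 1 − |0.56 − 1.00| = 1 − 0.44 = 0.56
~d = 1 − 0.93 = 0.07
~d <-> d = 1 − |0.07 − 0.93| = 1 − 0.86 = 0.14
~(~d <-> d) = 1 − 0.14 = 0.86
~~(~d <-> d) = 1 − 0.86 = 0.14
((b \/ c) <-> 1) \/ ~~(~d <-> d) = max(0.56, 0.14) = 0.56
(((b \/ c) <-> 1) \/ ~~(~d <-> d)) <-> b = 1 − |0.56 − 0.54| = 1 − 0.02 = 0.98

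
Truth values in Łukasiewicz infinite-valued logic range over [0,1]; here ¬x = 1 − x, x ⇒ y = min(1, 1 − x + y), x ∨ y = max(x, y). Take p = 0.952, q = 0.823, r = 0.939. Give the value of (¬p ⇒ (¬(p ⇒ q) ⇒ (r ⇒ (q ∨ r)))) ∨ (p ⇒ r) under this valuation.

1.000

¬p = 1 − 0.952 = 0.048
p ⇒ q = min(1, 1 − 0.952 + 0.823) = min(1, 0.871) = 0.871
¬(p ⇒ q) = 1 − 0.871 = 0.129
q ∨ r = max(0.823, 0.939) = 0.939
r ⇒ (q ∨ r) = min(1, 1 − 0.939 + 0.939) = min(1, 1.000) = 1.000
¬(p ⇒ q) ⇒ (r ⇒ (q ∨ r)) = min(1, 1 − 0.129 + 1.000) = min(1, 1.871) = 1.000
¬p ⇒ (¬(p ⇒ q) ⇒ (r ⇒ (q ∨ r))) = min(1, 1 − 0.048 + 1.000) = min(1, 1.952) = 1.000
p ⇒ r = min(1, 1 − 0.952 + 0.939) = min(1, 0.987) = 0.987
(¬p ⇒ (¬(p ⇒ q) ⇒ (r ⇒ (q ∨ r)))) ∨ (p ⇒ r) = max(1.000, 0.987) = 1.000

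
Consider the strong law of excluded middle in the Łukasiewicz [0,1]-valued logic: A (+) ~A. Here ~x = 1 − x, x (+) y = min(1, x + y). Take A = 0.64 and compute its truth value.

1.00

~A = 1 − 0.64 = 0.36
A (+) ~A = min(1, 0.64 + 0.36) = min(1, 1.00) = 1.00
(As expected: always 1 in Ł∞ since a ⊕ (1−a) = 1.)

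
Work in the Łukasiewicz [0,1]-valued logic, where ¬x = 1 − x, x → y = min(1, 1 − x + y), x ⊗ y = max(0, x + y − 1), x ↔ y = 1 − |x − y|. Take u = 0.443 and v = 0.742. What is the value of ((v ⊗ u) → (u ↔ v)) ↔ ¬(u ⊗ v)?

v ⊗ u = max(0, 0.742 + 0.443 − 1) = max(0, 0.185) = 0.185
u ↔ v = 1 − |0.443 − 0.742| = 1 − 0.299 = 0.701
(v ⊗ u) → (u ↔ v) = min(1, 1 − 0.185 + 0.701) = min(1, 1.516) = 1.000
u ⊗ v = max(0, 0.443 + 0.742 − 1) = max(0, 0.185) = 0.185
¬(u ⊗ v) = 1 − 0.185 = 0.815
((v ⊗ u) → (u ↔ v)) ↔ ¬(u ⊗ v) = 1 − |1.000 − 0.815| = 1 − 0.185 = 0.815

0.815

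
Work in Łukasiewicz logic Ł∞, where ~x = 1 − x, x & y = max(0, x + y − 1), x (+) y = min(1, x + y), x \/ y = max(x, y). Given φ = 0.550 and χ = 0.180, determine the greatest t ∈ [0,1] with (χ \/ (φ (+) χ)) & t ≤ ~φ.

0.720

φ (+) χ = min(1, 0.550 + 0.180) = min(1, 0.730) = 0.730
χ \/ (φ (+) χ) = max(0.180, 0.730) = 0.730
So the left factor is χ \/ (φ (+) χ) = 0.730.
~φ = 1 − 0.550 = 0.450
So the right-hand bound is ~φ = 0.450.
The residuum of the Łukasiewicz t-norm gives the supremum: min(1, 1 − 0.730 + 0.450).
1 − 0.730 + 0.450 = 0.720, so t = min(1, 0.720) = 0.720.
Check: 0.730 & 0.720 = max(0, 0.450) = 0.450 ≤ 0.450.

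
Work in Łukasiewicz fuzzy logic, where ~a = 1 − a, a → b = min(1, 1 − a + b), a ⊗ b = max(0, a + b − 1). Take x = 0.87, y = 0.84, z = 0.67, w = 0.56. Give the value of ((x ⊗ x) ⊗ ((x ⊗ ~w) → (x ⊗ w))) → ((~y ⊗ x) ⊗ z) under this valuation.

0.26

x ⊗ x = max(0, 0.87 + 0.87 − 1) = max(0, 0.74) = 0.74
~w = 1 − 0.56 = 0.44
x ⊗ ~w = max(0, 0.87 + 0.44 − 1) = max(0, 0.31) = 0.31
x ⊗ w = max(0, 0.87 + 0.56 − 1) = max(0, 0.43) = 0.43
(x ⊗ ~w) → (x ⊗ w) = min(1, 1 − 0.31 + 0.43) = min(1, 1.12) = 1.00
(x ⊗ x) ⊗ ((x ⊗ ~w) → (x ⊗ w)) = max(0, 0.74 + 1.00 − 1) = max(0, 0.74) = 0.74
~y = 1 − 0.84 = 0.16
~y ⊗ x = max(0, 0.16 + 0.87 − 1) = max(0, 0.03) = 0.03
(~y ⊗ x) ⊗ z = max(0, 0.03 + 0.67 − 1) = max(0, -0.30) = 0.00
((x ⊗ x) ⊗ ((x ⊗ ~w) → (x ⊗ w))) → ((~y ⊗ x) ⊗ z) = min(1, 1 − 0.74 + 0.00) = min(1, 0.26) = 0.26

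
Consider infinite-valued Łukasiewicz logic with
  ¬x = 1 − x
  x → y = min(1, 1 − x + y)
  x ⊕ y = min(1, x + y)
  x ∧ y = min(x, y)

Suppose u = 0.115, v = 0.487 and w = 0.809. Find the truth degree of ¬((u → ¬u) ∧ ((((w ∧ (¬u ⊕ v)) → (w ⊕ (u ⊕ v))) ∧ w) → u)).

¬u = 1 − 0.115 = 0.885
u → ¬u = min(1, 1 − 0.115 + 0.885) = min(1, 1.770) = 1.000
¬u ⊕ v = min(1, 0.885 + 0.487) = min(1, 1.372) = 1.000
w ∧ (¬u ⊕ v) = min(0.809, 1.000) = 0.809
u ⊕ v = min(1, 0.115 + 0.487) = min(1, 0.602) = 0.602
w ⊕ (u ⊕ v) = min(1, 0.809 + 0.602) = min(1, 1.411) = 1.000
(w ∧ (¬u ⊕ v)) → (w ⊕ (u ⊕ v)) = min(1, 1 − 0.809 + 1.000) = min(1, 1.191) = 1.000
((w ∧ (¬u ⊕ v)) → (w ⊕ (u ⊕ v))) ∧ w = min(1.000, 0.809) = 0.809
(((w ∧ (¬u ⊕ v)) → (w ⊕ (u ⊕ v))) ∧ w) → u = min(1, 1 − 0.809 + 0.115) = min(1, 0.306) = 0.306
(u → ¬u) ∧ ((((w ∧ (¬u ⊕ v)) → (w ⊕ (u ⊕ v))) ∧ w) → u) = min(1.000, 0.306) = 0.306
¬((u → ¬u) ∧ ((((w ∧ (¬u ⊕ v)) → (w ⊕ (u ⊕ v))) ∧ w) → u)) = 1 − 0.306 = 0.694

0.694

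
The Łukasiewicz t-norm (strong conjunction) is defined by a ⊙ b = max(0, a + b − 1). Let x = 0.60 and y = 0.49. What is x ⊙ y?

0.09

x ⊙ y = max(0, 0.60 + 0.49 − 1) = max(0, 0.09) = 0.09
For comparison, the Gödel (minimum) t-norm min(a, b) would give 0.49.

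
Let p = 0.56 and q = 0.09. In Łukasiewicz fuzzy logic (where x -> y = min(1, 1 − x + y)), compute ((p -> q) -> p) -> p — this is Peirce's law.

p -> q = min(1, 1 − 0.56 + 0.09) = min(1, 0.53) = 0.53
(p -> q) -> p = min(1, 1 − 0.53 + 0.56) = min(1, 1.03) = 1.00
((p -> q) -> p) -> p = min(1, 1 − 1.00 + 0.56) = min(1, 0.56) = 0.56
(The value 0.56 < 1 shows this instance is not satisfied; not a Ł∞-tautology in general.)

0.56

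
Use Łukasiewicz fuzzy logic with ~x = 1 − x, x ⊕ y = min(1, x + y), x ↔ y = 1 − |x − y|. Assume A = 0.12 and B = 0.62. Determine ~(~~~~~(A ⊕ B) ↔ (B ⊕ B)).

A ⊕ B = min(1, 0.12 + 0.62) = min(1, 0.74) = 0.74
~(A ⊕ B) = 1 − 0.74 = 0.26
~~(A ⊕ B) = 1 − 0.26 = 0.74
~~~(A ⊕ B) = 1 − 0.74 = 0.26
~~~~(A ⊕ B) = 1 − 0.26 = 0.74
~~~~~(A ⊕ B) = 1 − 0.74 = 0.26
B ⊕ B = min(1, 0.62 + 0.62) = min(1, 1.24) = 1.00
~~~~~(A ⊕ B) ↔ (B ⊕ B) = 1 − |0.26 − 1.00| = 1 − 0.74 = 0.26
~(~~~~~(A ⊕ B) ↔ (B ⊕ B)) = 1 − 0.26 = 0.74

0.74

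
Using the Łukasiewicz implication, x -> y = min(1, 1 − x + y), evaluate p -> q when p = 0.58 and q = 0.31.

p -> q = min(1, 1 − 0.58 + 0.31) = min(1, 0.73) = 0.73
For comparison, the Gödel implication (1 if x ≤ y else y) would give 0.31.

0.73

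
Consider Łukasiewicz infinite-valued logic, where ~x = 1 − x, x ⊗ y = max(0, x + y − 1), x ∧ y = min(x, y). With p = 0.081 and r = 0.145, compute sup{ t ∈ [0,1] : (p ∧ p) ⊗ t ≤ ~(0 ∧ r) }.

p ∧ p = min(0.081, 0.081) = 0.081
So the left factor is p ∧ p = 0.081.
0 ∧ r = min(0.000, 0.145) = 0.000
~(0 ∧ r) = 1 − 0.000 = 1.000
So the right-hand bound is ~(0 ∧ r) = 1.000.
The residuum of the Łukasiewicz t-norm gives the supremum: min(1, 1 − 0.081 + 1.000).
1 − 0.081 + 1.000 = 1.919, so t = min(1, 1.919) = 1.000.
Check: 0.081 ⊗ 1.000 = max(0, 0.081) = 0.081 ≤ 1.000.

1.000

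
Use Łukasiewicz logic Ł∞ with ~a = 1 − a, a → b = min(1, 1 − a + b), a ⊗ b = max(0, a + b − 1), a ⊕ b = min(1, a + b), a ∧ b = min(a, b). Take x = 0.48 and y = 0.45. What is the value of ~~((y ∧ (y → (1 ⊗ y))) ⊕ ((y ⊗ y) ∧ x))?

0.45

1 ⊗ y = max(0, 1.00 + 0.45 − 1) = max(0, 0.45) = 0.45
y → (1 ⊗ y) = min(1, 1 − 0.45 + 0.45) = min(1, 1.00) = 1.00
y ∧ (y → (1 ⊗ y)) = min(0.45, 1.00) = 0.45
y ⊗ y = max(0, 0.45 + 0.45 − 1) = max(0, -0.10) = 0.00
(y ⊗ y) ∧ x = min(0.00, 0.48) = 0.00
(y ∧ (y → (1 ⊗ y))) ⊕ ((y ⊗ y) ∧ x) = min(1, 0.45 + 0.00) = min(1, 0.45) = 0.45
~((y ∧ (y → (1 ⊗ y))) ⊕ ((y ⊗ y) ∧ x)) = 1 − 0.45 = 0.55
~~((y ∧ (y → (1 ⊗ y))) ⊕ ((y ⊗ y) ∧ x)) = 1 − 0.55 = 0.45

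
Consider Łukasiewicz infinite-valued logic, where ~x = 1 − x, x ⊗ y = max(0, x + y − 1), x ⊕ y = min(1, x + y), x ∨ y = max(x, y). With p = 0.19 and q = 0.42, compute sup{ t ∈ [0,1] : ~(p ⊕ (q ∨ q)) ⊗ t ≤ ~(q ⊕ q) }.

q ∨ q = max(0.42, 0.42) = 0.42
p ⊕ (q ∨ q) = min(1, 0.19 + 0.42) = min(1, 0.61) = 0.61
~(p ⊕ (q ∨ q)) = 1 − 0.61 = 0.39
So the left factor is ~(p ⊕ (q ∨ q)) = 0.39.
q ⊕ q = min(1, 0.42 + 0.42) = min(1, 0.84) = 0.84
~(q ⊕ q) = 1 − 0.84 = 0.16
So the right-hand bound is ~(q ⊕ q) = 0.16.
The residuum of the Łukasiewicz t-norm gives the supremum: min(1, 1 − 0.39 + 0.16).
1 − 0.39 + 0.16 = 0.77, so t = min(1, 0.77) = 0.77.
Check: 0.39 ⊗ 0.77 = max(0, 0.16) = 0.16 ≤ 0.16.

0.77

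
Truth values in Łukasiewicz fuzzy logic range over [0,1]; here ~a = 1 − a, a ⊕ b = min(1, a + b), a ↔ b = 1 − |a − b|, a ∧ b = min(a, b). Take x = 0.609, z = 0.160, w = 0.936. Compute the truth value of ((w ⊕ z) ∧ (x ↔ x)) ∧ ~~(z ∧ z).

0.160

w ⊕ z = min(1, 0.936 + 0.160) = min(1, 1.096) = 1.000
x ↔ x = 1 − |0.609 − 0.609| = 1 − 0.000 = 1.000
(w ⊕ z) ∧ (x ↔ x) = min(1.000, 1.000) = 1.000
z ∧ z = min(0.160, 0.160) = 0.160
~(z ∧ z) = 1 − 0.160 = 0.840
~~(z ∧ z) = 1 − 0.840 = 0.160
((w ⊕ z) ∧ (x ↔ x)) ∧ ~~(z ∧ z) = min(1.000, 0.160) = 0.160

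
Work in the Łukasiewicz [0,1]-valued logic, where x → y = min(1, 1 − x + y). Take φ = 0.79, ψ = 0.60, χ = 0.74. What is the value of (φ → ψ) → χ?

0.93

φ → ψ = min(1, 1 − 0.79 + 0.60) = min(1, 0.81) = 0.81
(φ → ψ) → χ = min(1, 1 − 0.81 + 0.74) = min(1, 0.93) = 0.93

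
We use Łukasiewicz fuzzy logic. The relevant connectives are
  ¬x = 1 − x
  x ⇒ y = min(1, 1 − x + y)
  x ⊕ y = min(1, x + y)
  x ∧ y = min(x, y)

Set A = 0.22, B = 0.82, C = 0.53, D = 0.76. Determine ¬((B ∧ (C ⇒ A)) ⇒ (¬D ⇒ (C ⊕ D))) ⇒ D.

1.00

C ⇒ A = min(1, 1 − 0.53 + 0.22) = min(1, 0.69) = 0.69
B ∧ (C ⇒ A) = min(0.82, 0.69) = 0.69
¬D = 1 − 0.76 = 0.24
C ⊕ D = min(1, 0.53 + 0.76) = min(1, 1.29) = 1.00
¬D ⇒ (C ⊕ D) = min(1, 1 − 0.24 + 1.00) = min(1, 1.76) = 1.00
(B ∧ (C ⇒ A)) ⇒ (¬D ⇒ (C ⊕ D)) = min(1, 1 − 0.69 + 1.00) = min(1, 1.31) = 1.00
¬((B ∧ (C ⇒ A)) ⇒ (¬D ⇒ (C ⊕ D))) = 1 − 1.00 = 0.00
¬((B ∧ (C ⇒ A)) ⇒ (¬D ⇒ (C ⊕ D))) ⇒ D = min(1, 1 − 0.00 + 0.76) = min(1, 1.76) = 1.00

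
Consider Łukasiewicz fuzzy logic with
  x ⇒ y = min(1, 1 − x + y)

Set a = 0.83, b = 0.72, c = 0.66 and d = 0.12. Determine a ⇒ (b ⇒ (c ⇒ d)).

c ⇒ d = min(1, 1 − 0.66 + 0.12) = min(1, 0.46) = 0.46
b ⇒ (c ⇒ d) = min(1, 1 − 0.72 + 0.46) = min(1, 0.74) = 0.74
a ⇒ (b ⇒ (c ⇒ d)) = min(1, 1 − 0.83 + 0.74) = min(1, 0.91) = 0.91

0.91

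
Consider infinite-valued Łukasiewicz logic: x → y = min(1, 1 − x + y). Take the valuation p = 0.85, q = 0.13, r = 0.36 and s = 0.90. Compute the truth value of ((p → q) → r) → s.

0.90

p → q = min(1, 1 − 0.85 + 0.13) = min(1, 0.28) = 0.28
(p → q) → r = min(1, 1 − 0.28 + 0.36) = min(1, 1.08) = 1.00
((p → q) → r) → s = min(1, 1 − 1.00 + 0.90) = min(1, 0.90) = 0.90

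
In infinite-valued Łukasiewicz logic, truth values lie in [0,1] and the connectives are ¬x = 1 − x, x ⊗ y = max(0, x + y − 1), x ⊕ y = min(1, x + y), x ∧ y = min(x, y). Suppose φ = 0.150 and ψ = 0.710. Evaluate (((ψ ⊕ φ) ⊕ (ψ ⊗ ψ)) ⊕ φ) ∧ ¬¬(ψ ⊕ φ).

0.860

ψ ⊕ φ = min(1, 0.710 + 0.150) = min(1, 0.860) = 0.860
ψ ⊗ ψ = max(0, 0.710 + 0.710 − 1) = max(0, 0.420) = 0.420
(ψ ⊕ φ) ⊕ (ψ ⊗ ψ) = min(1, 0.860 + 0.420) = min(1, 1.280) = 1.000
((ψ ⊕ φ) ⊕ (ψ ⊗ ψ)) ⊕ φ = min(1, 1.000 + 0.150) = min(1, 1.150) = 1.000
¬(ψ ⊕ φ) = 1 − 0.860 = 0.140
¬¬(ψ ⊕ φ) = 1 − 0.140 = 0.860
(((ψ ⊕ φ) ⊕ (ψ ⊗ ψ)) ⊕ φ) ∧ ¬¬(ψ ⊕ φ) = min(1.000, 0.860) = 0.860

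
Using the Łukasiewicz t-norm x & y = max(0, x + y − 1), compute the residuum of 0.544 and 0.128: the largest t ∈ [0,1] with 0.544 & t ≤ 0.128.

The residuum of the Łukasiewicz t-norm gives the supremum: min(1, 1 − 0.544 + 0.128).
1 − 0.544 + 0.128 = 0.584, so t = min(1, 0.584) = 0.584.
Check: 0.544 & 0.584 = max(0, 0.128) = 0.128 ≤ 0.128.

0.584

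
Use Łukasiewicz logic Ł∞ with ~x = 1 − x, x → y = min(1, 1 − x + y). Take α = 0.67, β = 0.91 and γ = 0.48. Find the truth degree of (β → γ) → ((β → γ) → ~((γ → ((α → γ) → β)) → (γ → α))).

β → γ = min(1, 1 − 0.91 + 0.48) = min(1, 0.57) = 0.57
α → γ = min(1, 1 − 0.67 + 0.48) = min(1, 0.81) = 0.81
(α → γ) → β = min(1, 1 − 0.81 + 0.91) = min(1, 1.10) = 1.00
γ → ((α → γ) → β) = min(1, 1 − 0.48 + 1.00) = min(1, 1.52) = 1.00
γ → α = min(1, 1 − 0.48 + 0.67) = min(1, 1.19) = 1.00
(γ → ((α → γ) → β)) → (γ → α) = min(1, 1 − 1.00 + 1.00) = min(1, 1.00) = 1.00
~((γ → ((α → γ) → β)) → (γ → α)) = 1 − 1.00 = 0.00
(β → γ) → ~((γ → ((α → γ) → β)) → (γ → α)) = min(1, 1 − 0.57 + 0.00) = min(1, 0.43) = 0.43
(β → γ) → ((β → γ) → ~((γ → ((α → γ) → β)) → (γ → α))) = min(1, 1 − 0.57 + 0.43) = min(1, 0.86) = 0.86

0.86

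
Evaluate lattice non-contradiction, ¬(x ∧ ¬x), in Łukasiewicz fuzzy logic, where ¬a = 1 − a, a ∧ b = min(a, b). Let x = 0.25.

¬x = 1 − 0.25 = 0.75
x ∧ ¬x = min(0.25, 0.75) = 0.25
¬(x ∧ ¬x) = 1 − 0.25 = 0.75
(The value 0.75 < 1 shows this instance is not satisfied; not a Ł∞-tautology — its value is 1 − min(a, 1−a).)

0.75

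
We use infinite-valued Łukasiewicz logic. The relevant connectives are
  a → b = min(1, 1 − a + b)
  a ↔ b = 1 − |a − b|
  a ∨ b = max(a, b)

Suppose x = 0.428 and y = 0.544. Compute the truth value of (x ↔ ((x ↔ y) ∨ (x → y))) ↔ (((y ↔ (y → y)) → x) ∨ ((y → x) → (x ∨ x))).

0.544

x ↔ y = 1 − |0.428 − 0.544| = 1 − 0.116 = 0.884
x → y = min(1, 1 − 0.428 + 0.544) = min(1, 1.116) = 1.000
(x ↔ y) ∨ (x → y) = max(0.884, 1.000) = 1.000
x ↔ ((x ↔ y) ∨ (x → y)) = 1 − |0.428 − 1.000| = 1 − 0.572 = 0.428
y → y = min(1, 1 − 0.544 + 0.544) = min(1, 1.000) = 1.000
y ↔ (y → y) = 1 − |0.544 − 1.000| = 1 − 0.456 = 0.544
(y ↔ (y → y)) → x = min(1, 1 − 0.544 + 0.428) = min(1, 0.884) = 0.884
y → x = min(1, 1 − 0.544 + 0.428) = min(1, 0.884) = 0.884
x ∨ x = max(0.428, 0.428) = 0.428
(y → x) → (x ∨ x) = min(1, 1 − 0.884 + 0.428) = min(1, 0.544) = 0.544
((y ↔ (y → y)) → x) ∨ ((y → x) → (x ∨ x)) = max(0.884, 0.544) = 0.884
(x ↔ ((x ↔ y) ∨ (x → y))) ↔ (((y ↔ (y → y)) → x) ∨ ((y → x) → (x ∨ x))) = 1 − |0.428 − 0.884| = 1 − 0.456 = 0.544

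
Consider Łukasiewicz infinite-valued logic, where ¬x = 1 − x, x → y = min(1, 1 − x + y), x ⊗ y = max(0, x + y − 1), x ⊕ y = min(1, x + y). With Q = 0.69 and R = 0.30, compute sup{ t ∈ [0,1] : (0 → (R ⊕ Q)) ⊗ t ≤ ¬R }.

0.70

R ⊕ Q = min(1, 0.30 + 0.69) = min(1, 0.99) = 0.99
0 → (R ⊕ Q) = min(1, 1 − 0.00 + 0.99) = min(1, 1.99) = 1.00
So the left factor is 0 → (R ⊕ Q) = 1.00.
¬R = 1 − 0.30 = 0.70
So the right-hand bound is ¬R = 0.70.
The residuum of the Łukasiewicz t-norm gives the supremum: min(1, 1 − 1.00 + 0.70).
1 − 1.00 + 0.70 = 0.70, so t = min(1, 0.70) = 0.70.
Check: 1.00 ⊗ 0.70 = max(0, 0.70) = 0.70 ≤ 0.70.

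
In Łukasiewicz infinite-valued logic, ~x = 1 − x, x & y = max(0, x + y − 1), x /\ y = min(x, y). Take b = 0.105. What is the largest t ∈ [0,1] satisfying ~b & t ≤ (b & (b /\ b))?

0.105

~b = 1 − 0.105 = 0.895
So the left factor is ~b = 0.895.
b /\ b = min(0.105, 0.105) = 0.105
b & (b /\ b) = max(0, 0.105 + 0.105 − 1) = max(0, -0.790) = 0.000
So the right-hand bound is b & (b /\ b) = 0.000.
The residuum of the Łukasiewicz t-norm gives the supremum: min(1, 1 − 0.895 + 0.000).
1 − 0.895 + 0.000 = 0.105, so t = min(1, 0.105) = 0.105.
Check: 0.895 & 0.105 = max(0, 0.000) = 0.000 ≤ 0.000.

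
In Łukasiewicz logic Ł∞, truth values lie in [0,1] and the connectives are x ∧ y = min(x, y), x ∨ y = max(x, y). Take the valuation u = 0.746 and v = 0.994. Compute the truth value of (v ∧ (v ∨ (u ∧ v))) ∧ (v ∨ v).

u ∧ v = min(0.746, 0.994) = 0.746
v ∨ (u ∧ v) = max(0.994, 0.746) = 0.994
v ∧ (v ∨ (u ∧ v)) = min(0.994, 0.994) = 0.994
v ∨ v = max(0.994, 0.994) = 0.994
(v ∧ (v ∨ (u ∧ v))) ∧ (v ∨ v) = min(0.994, 0.994) = 0.994

0.994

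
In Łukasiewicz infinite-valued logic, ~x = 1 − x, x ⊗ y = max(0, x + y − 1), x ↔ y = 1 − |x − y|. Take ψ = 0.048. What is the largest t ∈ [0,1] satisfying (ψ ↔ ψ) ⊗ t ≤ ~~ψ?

ψ ↔ ψ = 1 − |0.048 − 0.048| = 1 − 0.000 = 1.000
So the left factor is ψ ↔ ψ = 1.000.
~ψ = 1 − 0.048 = 0.952
~~ψ = 1 − 0.952 = 0.048
So the right-hand bound is ~~ψ = 0.048.
The residuum of the Łukasiewicz t-norm gives the supremum: min(1, 1 − 1.000 + 0.048).
1 − 1.000 + 0.048 = 0.048, so t = min(1, 0.048) = 0.048.
Check: 1.000 ⊗ 0.048 = max(0, 0.048) = 0.048 ≤ 0.048.

0.048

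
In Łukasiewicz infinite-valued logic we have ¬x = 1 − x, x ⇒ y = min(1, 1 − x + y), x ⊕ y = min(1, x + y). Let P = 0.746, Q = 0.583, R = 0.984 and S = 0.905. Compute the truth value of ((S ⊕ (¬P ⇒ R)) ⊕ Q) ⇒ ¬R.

0.016

¬P = 1 − 0.746 = 0.254
¬P ⇒ R = min(1, 1 − 0.254 + 0.984) = min(1, 1.730) = 1.000
S ⊕ (¬P ⇒ R) = min(1, 0.905 + 1.000) = min(1, 1.905) = 1.000
(S ⊕ (¬P ⇒ R)) ⊕ Q = min(1, 1.000 + 0.583) = min(1, 1.583) = 1.000
¬R = 1 − 0.984 = 0.016
((S ⊕ (¬P ⇒ R)) ⊕ Q) ⇒ ¬R = min(1, 1 − 1.000 + 0.016) = min(1, 0.016) = 0.016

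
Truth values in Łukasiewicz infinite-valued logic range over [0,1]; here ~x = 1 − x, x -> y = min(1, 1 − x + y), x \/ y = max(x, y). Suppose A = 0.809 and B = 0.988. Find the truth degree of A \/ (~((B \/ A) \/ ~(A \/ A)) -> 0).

B \/ A = max(0.988, 0.809) = 0.988
A \/ A = max(0.809, 0.809) = 0.809
~(A \/ A) = 1 − 0.809 = 0.191
(B \/ A) \/ ~(A \/ A) = max(0.988, 0.191) = 0.988
~((B \/ A) \/ ~(A \/ A)) = 1 − 0.988 = 0.012
~((B \/ A) \/ ~(A \/ A)) -> 0 = min(1, 1 − 0.012 + 0.000) = min(1, 0.988) = 0.988
A \/ (~((B \/ A) \/ ~(A \/ A)) -> 0) = max(0.809, 0.988) = 0.988

0.988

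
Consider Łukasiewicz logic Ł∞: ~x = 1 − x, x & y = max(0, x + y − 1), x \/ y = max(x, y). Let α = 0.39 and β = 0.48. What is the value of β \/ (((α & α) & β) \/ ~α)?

α & α = max(0, 0.39 + 0.39 − 1) = max(0, -0.22) = 0.00
(α & α) & β = max(0, 0.00 + 0.48 − 1) = max(0, -0.52) = 0.00
~α = 1 − 0.39 = 0.61
((α & α) & β) \/ ~α = max(0.00, 0.61) = 0.61
β \/ (((α & α) & β) \/ ~α) = max(0.48, 0.61) = 0.61

0.61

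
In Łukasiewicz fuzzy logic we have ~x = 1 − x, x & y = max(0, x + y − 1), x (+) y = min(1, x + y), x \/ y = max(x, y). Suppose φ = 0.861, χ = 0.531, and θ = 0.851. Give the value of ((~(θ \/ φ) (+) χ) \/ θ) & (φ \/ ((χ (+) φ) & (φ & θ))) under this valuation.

θ \/ φ = max(0.851, 0.861) = 0.861
~(θ \/ φ) = 1 − 0.861 = 0.139
~(θ \/ φ) (+) χ = min(1, 0.139 + 0.531) = min(1, 0.670) = 0.670
(~(θ \/ φ) (+) χ) \/ θ = max(0.670, 0.851) = 0.851
χ (+) φ = min(1, 0.531 + 0.861) = min(1, 1.392) = 1.000
φ & θ = max(0, 0.861 + 0.851 − 1) = max(0, 0.712) = 0.712
(χ (+) φ) & (φ & θ) = max(0, 1.000 + 0.712 − 1) = max(0, 0.712) = 0.712
φ \/ ((χ (+) φ) & (φ & θ)) = max(0.861, 0.712) = 0.861
((~(θ \/ φ) (+) χ) \/ θ) & (φ \/ ((χ (+) φ) & (φ & θ))) = max(0, 0.851 + 0.861 − 1) = max(0, 0.712) = 0.712

0.712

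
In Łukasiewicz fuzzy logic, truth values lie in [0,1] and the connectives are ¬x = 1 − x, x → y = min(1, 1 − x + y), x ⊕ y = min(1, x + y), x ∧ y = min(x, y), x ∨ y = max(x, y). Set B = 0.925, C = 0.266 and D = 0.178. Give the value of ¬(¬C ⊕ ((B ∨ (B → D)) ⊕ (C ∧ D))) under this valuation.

¬C = 1 − 0.266 = 0.734
B → D = min(1, 1 − 0.925 + 0.178) = min(1, 0.253) = 0.253
B ∨ (B → D) = max(0.925, 0.253) = 0.925
C ∧ D = min(0.266, 0.178) = 0.178
(B ∨ (B → D)) ⊕ (C ∧ D) = min(1, 0.925 + 0.178) = min(1, 1.103) = 1.000
¬C ⊕ ((B ∨ (B → D)) ⊕ (C ∧ D)) = min(1, 0.734 + 1.000) = min(1, 1.734) = 1.000
¬(¬C ⊕ ((B ∨ (B → D)) ⊕ (C ∧ D))) = 1 − 1.000 = 0.000

0.000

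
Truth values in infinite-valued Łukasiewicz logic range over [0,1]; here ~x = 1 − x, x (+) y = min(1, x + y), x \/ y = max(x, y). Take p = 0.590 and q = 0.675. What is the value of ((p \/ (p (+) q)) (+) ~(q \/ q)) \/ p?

p (+) q = min(1, 0.590 + 0.675) = min(1, 1.265) = 1.000
p \/ (p (+) q) = max(0.590, 1.000) = 1.000
q \/ q = max(0.675, 0.675) = 0.675
~(q \/ q) = 1 − 0.675 = 0.325
(p \/ (p (+) q)) (+) ~(q \/ q) = min(1, 1.000 + 0.325) = min(1, 1.325) = 1.000
((p \/ (p (+) q)) (+) ~(q \/ q)) \/ p = max(1.000, 0.590) = 1.000

1.000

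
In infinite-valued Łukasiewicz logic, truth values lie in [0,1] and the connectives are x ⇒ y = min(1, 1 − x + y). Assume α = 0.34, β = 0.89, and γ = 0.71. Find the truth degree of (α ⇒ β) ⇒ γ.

0.71

α ⇒ β = min(1, 1 − 0.34 + 0.89) = min(1, 1.55) = 1.00
(α ⇒ β) ⇒ γ = min(1, 1 − 1.00 + 0.71) = min(1, 0.71) = 0.71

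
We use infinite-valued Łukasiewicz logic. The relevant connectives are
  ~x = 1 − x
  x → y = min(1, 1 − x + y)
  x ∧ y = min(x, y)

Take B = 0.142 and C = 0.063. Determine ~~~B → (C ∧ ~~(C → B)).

0.205

~B = 1 − 0.142 = 0.858
~~B = 1 − 0.858 = 0.142
~~~B = 1 − 0.142 = 0.858
C → B = min(1, 1 − 0.063 + 0.142) = min(1, 1.079) = 1.000
~(C → B) = 1 − 1.000 = 0.000
~~(C → B) = 1 − 0.000 = 1.000
C ∧ ~~(C → B) = min(0.063, 1.000) = 0.063
~~~B → (C ∧ ~~(C → B)) = min(1, 1 − 0.858 + 0.063) = min(1, 0.205) = 0.205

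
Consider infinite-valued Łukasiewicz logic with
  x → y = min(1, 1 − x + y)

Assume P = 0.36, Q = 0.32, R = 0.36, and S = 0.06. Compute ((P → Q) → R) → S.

P → Q = min(1, 1 − 0.36 + 0.32) = min(1, 0.96) = 0.96
(P → Q) → R = min(1, 1 − 0.96 + 0.36) = min(1, 0.40) = 0.40
((P → Q) → R) → S = min(1, 1 − 0.40 + 0.06) = min(1, 0.66) = 0.66

0.66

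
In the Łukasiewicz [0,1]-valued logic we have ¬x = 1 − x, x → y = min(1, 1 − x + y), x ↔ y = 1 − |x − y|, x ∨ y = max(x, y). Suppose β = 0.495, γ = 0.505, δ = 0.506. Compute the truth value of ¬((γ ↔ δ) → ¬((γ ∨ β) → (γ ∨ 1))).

γ ↔ δ = 1 − |0.505 − 0.506| = 1 − 0.001 = 0.999
γ ∨ β = max(0.505, 0.495) = 0.505
γ ∨ 1 = max(0.505, 1.000) = 1.000
(γ ∨ β) → (γ ∨ 1) = min(1, 1 − 0.505 + 1.000) = min(1, 1.495) = 1.000
¬((γ ∨ β) → (γ ∨ 1)) = 1 − 1.000 = 0.000
(γ ↔ δ) → ¬((γ ∨ β) → (γ ∨ 1)) = min(1, 1 − 0.999 + 0.000) = min(1, 0.001) = 0.001
¬((γ ↔ δ) → ¬((γ ∨ β) → (γ ∨ 1))) = 1 − 0.001 = 0.999

0.999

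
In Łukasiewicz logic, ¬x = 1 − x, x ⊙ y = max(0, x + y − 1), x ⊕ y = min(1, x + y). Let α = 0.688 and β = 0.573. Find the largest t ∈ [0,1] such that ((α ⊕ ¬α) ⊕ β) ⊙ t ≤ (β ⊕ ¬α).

0.885

¬α = 1 − 0.688 = 0.312
α ⊕ ¬α = min(1, 0.688 + 0.312) = min(1, 1.000) = 1.000
(α ⊕ ¬α) ⊕ β = min(1, 1.000 + 0.573) = min(1, 1.573) = 1.000
So the left factor is (α ⊕ ¬α) ⊕ β = 1.000.
β ⊕ ¬α = min(1, 0.573 + 0.312) = min(1, 0.885) = 0.885
So the right-hand bound is β ⊕ ¬α = 0.885.
The residuum of the Łukasiewicz t-norm gives the supremum: min(1, 1 − 1.000 + 0.885).
1 − 1.000 + 0.885 = 0.885, so t = min(1, 0.885) = 0.885.
Check: 1.000 ⊙ 0.885 = max(0, 0.885) = 0.885 ≤ 0.885.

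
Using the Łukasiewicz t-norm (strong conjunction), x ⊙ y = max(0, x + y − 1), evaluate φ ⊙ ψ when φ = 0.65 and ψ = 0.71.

0.36

φ ⊙ ψ = max(0, 0.65 + 0.71 − 1) = max(0, 0.36) = 0.36
For comparison, the Gödel (minimum) t-norm min(x, y) would give 0.65.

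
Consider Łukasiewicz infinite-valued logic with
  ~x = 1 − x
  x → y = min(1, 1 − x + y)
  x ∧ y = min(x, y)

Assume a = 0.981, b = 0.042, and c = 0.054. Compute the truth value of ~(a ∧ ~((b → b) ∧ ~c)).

0.946

b → b = min(1, 1 − 0.042 + 0.042) = min(1, 1.000) = 1.000
~c = 1 − 0.054 = 0.946
(b → b) ∧ ~c = min(1.000, 0.946) = 0.946
~((b → b) ∧ ~c) = 1 − 0.946 = 0.054
a ∧ ~((b → b) ∧ ~c) = min(0.981, 0.054) = 0.054
~(a ∧ ~((b → b) ∧ ~c)) = 1 − 0.054 = 0.946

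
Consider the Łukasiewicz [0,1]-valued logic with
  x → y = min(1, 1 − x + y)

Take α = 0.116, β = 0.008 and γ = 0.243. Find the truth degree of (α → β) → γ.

0.351

α → β = min(1, 1 − 0.116 + 0.008) = min(1, 0.892) = 0.892
(α → β) → γ = min(1, 1 − 0.892 + 0.243) = min(1, 0.351) = 0.351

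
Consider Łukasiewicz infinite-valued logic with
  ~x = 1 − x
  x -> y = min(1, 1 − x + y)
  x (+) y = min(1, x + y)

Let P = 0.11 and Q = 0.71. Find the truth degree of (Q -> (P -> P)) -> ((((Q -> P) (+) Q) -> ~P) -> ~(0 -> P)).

P -> P = min(1, 1 − 0.11 + 0.11) = min(1, 1.00) = 1.00
Q -> (P -> P) = min(1, 1 − 0.71 + 1.00) = min(1, 1.29) = 1.00
Q -> P = min(1, 1 − 0.71 + 0.11) = min(1, 0.40) = 0.40
(Q -> P) (+) Q = min(1, 0.40 + 0.71) = min(1, 1.11) = 1.00
~P = 1 − 0.11 = 0.89
((Q -> P) (+) Q) -> ~P = min(1, 1 − 1.00 + 0.89) = min(1, 0.89) = 0.89
0 -> P = min(1, 1 − 0.00 + 0.11) = min(1, 1.11) = 1.00
~(0 -> P) = 1 − 1.00 = 0.00
(((Q -> P) (+) Q) -> ~P) -> ~(0 -> P) = min(1, 1 − 0.89 + 0.00) = min(1, 0.11) = 0.11
(Q -> (P -> P)) -> ((((Q -> P) (+) Q) -> ~P) -> ~(0 -> P)) = min(1, 1 − 1.00 + 0.11) = min(1, 0.11) = 0.11

0.11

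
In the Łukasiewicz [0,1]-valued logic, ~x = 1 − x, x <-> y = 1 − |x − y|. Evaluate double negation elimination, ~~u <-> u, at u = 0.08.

1.00

~u = 1 − 0.08 = 0.92
~~u = 1 − 0.92 = 0.08
~~u <-> u = 1 − |0.08 − 0.08| = 1 − 0.00 = 1.00
(As expected: always 1 in Ł∞ since negation is involutive.)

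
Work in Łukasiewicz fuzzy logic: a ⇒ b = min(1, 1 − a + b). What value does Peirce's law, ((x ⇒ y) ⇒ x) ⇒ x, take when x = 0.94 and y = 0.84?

x ⇒ y = min(1, 1 − 0.94 + 0.84) = min(1, 0.90) = 0.90
(x ⇒ y) ⇒ x = min(1, 1 − 0.90 + 0.94) = min(1, 1.04) = 1.00
((x ⇒ y) ⇒ x) ⇒ x = min(1, 1 − 1.00 + 0.94) = min(1, 0.94) = 0.94
(The value 0.94 < 1 shows this instance is not satisfied; not a Ł∞-tautology in general.)

0.94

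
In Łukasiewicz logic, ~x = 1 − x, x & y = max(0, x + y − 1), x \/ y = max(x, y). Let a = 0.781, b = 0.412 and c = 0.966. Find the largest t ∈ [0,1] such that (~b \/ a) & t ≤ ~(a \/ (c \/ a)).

0.253

~b = 1 − 0.412 = 0.588
~b \/ a = max(0.588, 0.781) = 0.781
So the left factor is ~b \/ a = 0.781.
c \/ a = max(0.966, 0.781) = 0.966
a \/ (c \/ a) = max(0.781, 0.966) = 0.966
~(a \/ (c \/ a)) = 1 − 0.966 = 0.034
So the right-hand bound is ~(a \/ (c \/ a)) = 0.034.
The residuum of the Łukasiewicz t-norm gives the supremum: min(1, 1 − 0.781 + 0.034).
1 − 0.781 + 0.034 = 0.253, so t = min(1, 0.253) = 0.253.
Check: 0.781 & 0.253 = max(0, 0.034) = 0.034 ≤ 0.034.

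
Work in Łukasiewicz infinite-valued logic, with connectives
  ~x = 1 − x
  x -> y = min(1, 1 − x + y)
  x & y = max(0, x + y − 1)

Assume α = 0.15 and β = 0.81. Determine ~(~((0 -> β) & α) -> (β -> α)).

0 -> β = min(1, 1 − 0.00 + 0.81) = min(1, 1.81) = 1.00
(0 -> β) & α = max(0, 1.00 + 0.15 − 1) = max(0, 0.15) = 0.15
~((0 -> β) & α) = 1 − 0.15 = 0.85
β -> α = min(1, 1 − 0.81 + 0.15) = min(1, 0.34) = 0.34
~((0 -> β) & α) -> (β -> α) = min(1, 1 − 0.85 + 0.34) = min(1, 0.49) = 0.49
~(~((0 -> β) & α) -> (β -> α)) = 1 − 0.49 = 0.51

0.51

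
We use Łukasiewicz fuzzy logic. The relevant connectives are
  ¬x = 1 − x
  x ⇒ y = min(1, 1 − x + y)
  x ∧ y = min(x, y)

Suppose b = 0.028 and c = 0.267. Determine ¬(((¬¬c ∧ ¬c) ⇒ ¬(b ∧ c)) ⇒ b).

¬c = 1 − 0.267 = 0.733
¬¬c = 1 − 0.733 = 0.267
¬¬c ∧ ¬c = min(0.267, 0.733) = 0.267
b ∧ c = min(0.028, 0.267) = 0.028
¬(b ∧ c) = 1 − 0.028 = 0.972
(¬¬c ∧ ¬c) ⇒ ¬(b ∧ c) = min(1, 1 − 0.267 + 0.972) = min(1, 1.705) = 1.000
((¬¬c ∧ ¬c) ⇒ ¬(b ∧ c)) ⇒ b = min(1, 1 − 1.000 + 0.028) = min(1, 0.028) = 0.028
¬(((¬¬c ∧ ¬c) ⇒ ¬(b ∧ c)) ⇒ b) = 1 − 0.028 = 0.972

0.972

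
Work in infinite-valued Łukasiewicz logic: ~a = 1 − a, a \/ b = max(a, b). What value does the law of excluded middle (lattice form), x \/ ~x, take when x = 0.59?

0.59

~x = 1 − 0.59 = 0.41
x \/ ~x = max(0.59, 0.41) = 0.59
(The value 0.59 < 1 shows this instance is not satisfied; not a Ł∞-tautology — its value is max(a, 1−a).)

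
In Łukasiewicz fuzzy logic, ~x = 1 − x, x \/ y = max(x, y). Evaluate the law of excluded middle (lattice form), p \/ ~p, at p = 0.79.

~p = 1 − 0.79 = 0.21
p \/ ~p = max(0.79, 0.21) = 0.79
(The value 0.79 < 1 shows this instance is not satisfied; not a Ł∞-tautology — its value is max(a, 1−a).)

0.79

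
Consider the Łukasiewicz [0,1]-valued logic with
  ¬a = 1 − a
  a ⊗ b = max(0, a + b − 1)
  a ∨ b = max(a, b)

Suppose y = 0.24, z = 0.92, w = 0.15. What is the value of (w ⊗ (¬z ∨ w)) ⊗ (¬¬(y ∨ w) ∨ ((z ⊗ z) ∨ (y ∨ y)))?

¬z = 1 − 0.92 = 0.08
¬z ∨ w = max(0.08, 0.15) = 0.15
w ⊗ (¬z ∨ w) = max(0, 0.15 + 0.15 − 1) = max(0, -0.70) = 0.00
y ∨ w = max(0.24, 0.15) = 0.24
¬(y ∨ w) = 1 − 0.24 = 0.76
¬¬(y ∨ w) = 1 − 0.76 = 0.24
z ⊗ z = max(0, 0.92 + 0.92 − 1) = max(0, 0.84) = 0.84
y ∨ y = max(0.24, 0.24) = 0.24
(z ⊗ z) ∨ (y ∨ y) = max(0.84, 0.24) = 0.84
¬¬(y ∨ w) ∨ ((z ⊗ z) ∨ (y ∨ y)) = max(0.24, 0.84) = 0.84
(w ⊗ (¬z ∨ w)) ⊗ (¬¬(y ∨ w) ∨ ((z ⊗ z) ∨ (y ∨ y))) = max(0, 0.00 + 0.84 − 1) = max(0, -0.16) = 0.00

0.00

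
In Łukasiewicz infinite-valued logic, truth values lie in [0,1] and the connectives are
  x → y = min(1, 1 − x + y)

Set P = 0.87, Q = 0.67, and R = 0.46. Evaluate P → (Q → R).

0.92

Q → R = min(1, 1 − 0.67 + 0.46) = min(1, 0.79) = 0.79
P → (Q → R) = min(1, 1 − 0.87 + 0.79) = min(1, 0.92) = 0.92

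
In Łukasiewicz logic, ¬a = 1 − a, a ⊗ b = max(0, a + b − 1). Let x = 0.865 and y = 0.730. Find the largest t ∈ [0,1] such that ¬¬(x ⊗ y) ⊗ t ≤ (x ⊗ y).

1.000

x ⊗ y = max(0, 0.865 + 0.730 − 1) = max(0, 0.595) = 0.595
¬(x ⊗ y) = 1 − 0.595 = 0.405
¬¬(x ⊗ y) = 1 − 0.405 = 0.595
So the left factor is ¬¬(x ⊗ y) = 0.595.
So the right-hand bound is x ⊗ y = 0.595.
The residuum of the Łukasiewicz t-norm gives the supremum: min(1, 1 − 0.595 + 0.595).
1 − 0.595 + 0.595 = 1.000, so t = min(1, 1.000) = 1.000.
Check: 0.595 ⊗ 1.000 = max(0, 0.595) = 0.595 ≤ 0.595.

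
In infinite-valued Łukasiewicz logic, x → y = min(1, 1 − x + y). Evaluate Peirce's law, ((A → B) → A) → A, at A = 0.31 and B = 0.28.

0.97

A → B = min(1, 1 − 0.31 + 0.28) = min(1, 0.97) = 0.97
(A → B) → A = min(1, 1 − 0.97 + 0.31) = min(1, 0.34) = 0.34
((A → B) → A) → A = min(1, 1 − 0.34 + 0.31) = min(1, 0.97) = 0.97
(The value 0.97 < 1 shows this instance is not satisfied; not a Ł∞-tautology in general.)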